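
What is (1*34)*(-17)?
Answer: -578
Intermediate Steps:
(1*34)*(-17) = 34*(-17) = -578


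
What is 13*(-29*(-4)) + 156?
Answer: 1664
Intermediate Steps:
13*(-29*(-4)) + 156 = 13*116 + 156 = 1508 + 156 = 1664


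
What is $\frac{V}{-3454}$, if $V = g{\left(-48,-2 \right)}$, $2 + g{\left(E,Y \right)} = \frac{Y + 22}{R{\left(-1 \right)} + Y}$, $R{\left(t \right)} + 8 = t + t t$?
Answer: $\frac{2}{1727} \approx 0.0011581$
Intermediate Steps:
$R{\left(t \right)} = -8 + t + t^{2}$ ($R{\left(t \right)} = -8 + \left(t + t t\right) = -8 + \left(t + t^{2}\right) = -8 + t + t^{2}$)
$g{\left(E,Y \right)} = -2 + \frac{22 + Y}{-8 + Y}$ ($g{\left(E,Y \right)} = -2 + \frac{Y + 22}{\left(-8 - 1 + \left(-1\right)^{2}\right) + Y} = -2 + \frac{22 + Y}{\left(-8 - 1 + 1\right) + Y} = -2 + \frac{22 + Y}{-8 + Y}$)
$V = -4$ ($V = \frac{38 - -2}{-8 - 2} = \frac{38 + 2}{-10} = \left(- \frac{1}{10}\right) 40 = -4$)
$\frac{V}{-3454} = - \frac{4}{-3454} = \left(-4\right) \left(- \frac{1}{3454}\right) = \frac{2}{1727}$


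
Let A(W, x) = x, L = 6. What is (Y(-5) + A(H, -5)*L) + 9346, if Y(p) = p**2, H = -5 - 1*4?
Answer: 9341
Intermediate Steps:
H = -9 (H = -5 - 4 = -9)
(Y(-5) + A(H, -5)*L) + 9346 = ((-5)**2 - 5*6) + 9346 = (25 - 30) + 9346 = -5 + 9346 = 9341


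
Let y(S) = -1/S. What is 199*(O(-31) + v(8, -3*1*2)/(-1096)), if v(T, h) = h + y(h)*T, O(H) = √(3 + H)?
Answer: 1393/1644 + 398*I*√7 ≈ 0.84732 + 1053.0*I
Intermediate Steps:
v(T, h) = h - T/h (v(T, h) = h + (-1/h)*T = h - T/h)
199*(O(-31) + v(8, -3*1*2)/(-1096)) = 199*(√(3 - 31) + (-3*1*2 - 1*8/-3*1*2)/(-1096)) = 199*(√(-28) + (-3*2 - 1*8/(-3*2))*(-1/1096)) = 199*(2*I*√7 + (-6 - 1*8/(-6))*(-1/1096)) = 199*(2*I*√7 + (-6 - 1*8*(-⅙))*(-1/1096)) = 199*(2*I*√7 + (-6 + 4/3)*(-1/1096)) = 199*(2*I*√7 - 14/3*(-1/1096)) = 199*(2*I*√7 + 7/1644) = 199*(7/1644 + 2*I*√7) = 1393/1644 + 398*I*√7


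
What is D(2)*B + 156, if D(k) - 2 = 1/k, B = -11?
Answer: 257/2 ≈ 128.50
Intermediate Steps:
D(k) = 2 + 1/k
D(2)*B + 156 = (2 + 1/2)*(-11) + 156 = (5/2)*(-11) + 156 = -55/2 + 156 = 257/2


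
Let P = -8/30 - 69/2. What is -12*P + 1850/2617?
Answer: 5468312/13085 ≈ 417.91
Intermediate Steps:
P = -1043/30 (P = -8*1/30 - 69*½ = -4/15 - 69/2 = -1043/30 ≈ -34.767)
-12*P + 1850/2617 = -12*(-1043/30) + 1850/2617 = 2086/5 + 1850*(1/2617) = 2086/5 + 1850/2617 = 5468312/13085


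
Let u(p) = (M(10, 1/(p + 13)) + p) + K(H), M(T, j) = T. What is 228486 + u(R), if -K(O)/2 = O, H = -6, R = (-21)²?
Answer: 228949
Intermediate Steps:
R = 441
K(O) = -2*O
u(p) = 22 + p (u(p) = (10 + p) - 2*(-6) = (10 + p) + 12 = 22 + p)
228486 + u(R) = 228486 + (22 + 441) = 228486 + 463 = 228949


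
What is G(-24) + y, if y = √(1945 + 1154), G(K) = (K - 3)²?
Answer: 729 + √3099 ≈ 784.67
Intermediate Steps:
G(K) = (-3 + K)²
y = √3099 ≈ 55.669
G(-24) + y = (-3 - 24)² + √3099 = (-27)² + √3099 = 729 + √3099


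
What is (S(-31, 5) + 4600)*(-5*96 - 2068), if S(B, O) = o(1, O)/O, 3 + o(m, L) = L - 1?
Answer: -58606548/5 ≈ -1.1721e+7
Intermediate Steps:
o(m, L) = -4 + L (o(m, L) = -3 + (L - 1) = -3 + (-1 + L) = -4 + L)
S(B, O) = (-4 + O)/O
(S(-31, 5) + 4600)*(-5*96 - 2068) = ((-4 + 5)/5 + 4600)*(-5*96 - 2068) = ((⅕)*1 + 4600)*(-480 - 2068) = (⅕ + 4600)*(-2548) = (23001/5)*(-2548) = -58606548/5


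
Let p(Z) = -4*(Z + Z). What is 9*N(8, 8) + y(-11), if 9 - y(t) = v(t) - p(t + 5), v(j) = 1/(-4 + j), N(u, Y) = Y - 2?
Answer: 1666/15 ≈ 111.07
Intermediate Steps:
p(Z) = -8*Z
N(u, Y) = -2 + Y
y(t) = -31 - 1/(-4 + t) - 8*t (y(t) = 9 - (1/(-4 + t) - (-8)*(t + 5)) = 9 - (1/(-4 + t) - (-8)*(5 + t)) = 9 - (1/(-4 + t) - (-40 - 8*t)) = 9 - (1/(-4 + t) + (40 + 8*t)) = 9 - (40 + 1/(-4 + t) + 8*t) = 9 + (-40 - 1/(-4 + t) - 8*t) = -31 - 1/(-4 + t) - 8*t)
9*N(8, 8) + y(-11) = 9*(-2 + 8) + (123 - 11 - 8*(-11)**2)/(-4 - 11) = 9*6 + (123 - 11 - 8*121)/(-15) = 54 - (123 - 11 - 968)/15 = 54 - 1/15*(-856) = 54 + 856/15 = 1666/15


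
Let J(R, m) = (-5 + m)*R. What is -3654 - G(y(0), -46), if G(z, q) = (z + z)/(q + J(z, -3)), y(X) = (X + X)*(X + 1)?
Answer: -3654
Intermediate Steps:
J(R, m) = R*(-5 + m)
y(X) = 2*X*(1 + X) (y(X) = (2*X)*(1 + X) = 2*X*(1 + X))
G(z, q) = 2*z/(q - 8*z) (G(z, q) = (z + z)/(q + z*(-5 - 3)) = (2*z)/(q + z*(-8)) = (2*z)/(q - 8*z) = 2*z/(q - 8*z))
-3654 - G(y(0), -46) = -3654 - 2*2*0*(1 + 0)/(-46 - 16*0*(1 + 0)) = -3654 - 2*2*0*1/(-46 - 16*0) = -3654 - 2*0/(-46 - 8*0) = -3654 - 2*0/(-46 + 0) = -3654 - 2*0/(-46) = -3654 - 2*0*(-1)/46 = -3654 - 1*0 = -3654 + 0 = -3654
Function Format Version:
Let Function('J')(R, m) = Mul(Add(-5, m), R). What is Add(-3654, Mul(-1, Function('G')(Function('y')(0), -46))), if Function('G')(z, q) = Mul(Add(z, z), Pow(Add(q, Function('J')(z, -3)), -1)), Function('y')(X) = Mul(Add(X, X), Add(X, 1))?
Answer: -3654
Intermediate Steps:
Function('J')(R, m) = Mul(R, Add(-5, m))
Function('y')(X) = Mul(2, X, Add(1, X)) (Function('y')(X) = Mul(Mul(2, X), Add(1, X)) = Mul(2, X, Add(1, X)))
Function('G')(z, q) = Mul(2, z, Pow(Add(q, Mul(-8, z)), -1)) (Function('G')(z, q) = Mul(Add(z, z), Pow(Add(q, Mul(z, Add(-5, -3))), -1)) = Mul(Mul(2, z), Pow(Add(q, Mul(z, -8)), -1)) = Mul(Mul(2, z), Pow(Add(q, Mul(-8, z)), -1)) = Mul(2, z, Pow(Add(q, Mul(-8, z)), -1)))
Add(-3654, Mul(-1, Function('G')(Function('y')(0), -46))) = Add(-3654, Mul(-1, Mul(2, Mul(2, 0, Add(1, 0)), Pow(Add(-46, Mul(-8, Mul(2, 0, Add(1, 0)))), -1)))) = Add(-3654, Mul(-1, Mul(2, Mul(2, 0, 1), Pow(Add(-46, Mul(-8, Mul(2, 0, 1))), -1)))) = Add(-3654, Mul(-1, Mul(2, 0, Pow(Add(-46, Mul(-8, 0)), -1)))) = Add(-3654, Mul(-1, Mul(2, 0, Pow(Add(-46, 0), -1)))) = Add(-3654, Mul(-1, Mul(2, 0, Pow(-46, -1)))) = Add(-3654, Mul(-1, Mul(2, 0, Rational(-1, 46)))) = Add(-3654, Mul(-1, 0)) = Add(-3654, 0) = -3654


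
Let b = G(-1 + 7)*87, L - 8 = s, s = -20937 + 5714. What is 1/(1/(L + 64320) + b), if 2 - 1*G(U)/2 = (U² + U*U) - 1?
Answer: -49105/589554629 ≈ -8.3292e-5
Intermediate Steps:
G(U) = 6 - 4*U² (G(U) = 4 - 2*((U² + U*U) - 1) = 4 - 2*((U² + U²) - 1) = 4 - 2*(2*U² - 1) = 4 - 2*(-1 + 2*U²) = 4 + (2 - 4*U²) = 6 - 4*U²)
s = -15223
L = -15215 (L = 8 - 15223 = -15215)
b = -12006 (b = (6 - 4*(-1 + 7)²)*87 = (6 - 4*6²)*87 = (6 - 4*36)*87 = (6 - 144)*87 = -138*87 = -12006)
1/(1/(L + 64320) + b) = 1/(1/(-15215 + 64320) - 12006) = 1/(1/49105 - 12006) = 1/(-589554629/49105) = -49105/589554629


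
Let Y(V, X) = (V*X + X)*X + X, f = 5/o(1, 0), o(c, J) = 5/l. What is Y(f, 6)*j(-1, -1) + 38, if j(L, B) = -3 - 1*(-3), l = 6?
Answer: 38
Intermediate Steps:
o(c, J) = 5/6
f = 6 (f = 5/(5/6) = 5*(6/5) = 6)
j(L, B) = 0 (j(L, B) = -3 + 3 = 0)
Y(V, X) = X + X*(X + V*X) (Y(V, X) = (X + V*X)*X + X = X*(X + V*X) + X = X + X*(X + V*X))
Y(f, 6)*j(-1, -1) + 38 = (6*(1 + 6 + 6*6))*0 + 38 = (6*(1 + 6 + 36))*0 + 38 = (6*43)*0 + 38 = 258*0 + 38 = 0 + 38 = 38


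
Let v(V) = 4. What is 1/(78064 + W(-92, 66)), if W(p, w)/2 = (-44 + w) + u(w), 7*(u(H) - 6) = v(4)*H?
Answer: 7/547368 ≈ 1.2788e-5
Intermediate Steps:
u(H) = 6 + 4*H/7 (u(H) = 6 + (4*H)/7 = 6 + 4*H/7)
W(p, w) = -76 + 22*w/7 (W(p, w) = 2*((-44 + w) + (6 + 4*w/7)) = 2*(-38 + 11*w/7) = -76 + 22*w/7)
1/(78064 + W(-92, 66)) = 1/(78064 + (-76 + (22/7)*66)) = 1/(78064 + (-76 + 1452/7)) = 1/(78064 + 920/7) = 1/(547368/7) = 7/547368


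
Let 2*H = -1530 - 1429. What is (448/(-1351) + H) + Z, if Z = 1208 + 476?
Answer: 78809/386 ≈ 204.17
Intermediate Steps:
Z = 1684
H = -2959/2 (H = (-1530 - 1429)/2 = (½)*(-2959) = -2959/2 ≈ -1479.5)
(448/(-1351) + H) + Z = (448/(-1351) - 2959/2) + 1684 = (448*(-1/1351) - 2959/2) + 1684 = (-64/193 - 2959/2) + 1684 = -571215/386 + 1684 = 78809/386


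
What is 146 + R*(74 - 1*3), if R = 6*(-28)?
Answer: -11782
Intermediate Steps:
R = -168
146 + R*(74 - 1*3) = 146 - 168*(74 - 1*3) = 146 - 168*(74 - 3) = 146 - 168*71 = 146 - 11928 = -11782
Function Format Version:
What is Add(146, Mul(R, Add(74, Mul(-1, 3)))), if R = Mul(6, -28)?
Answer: -11782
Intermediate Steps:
R = -168
Add(146, Mul(R, Add(74, Mul(-1, 3)))) = Add(146, Mul(-168, Add(74, Mul(-1, 3)))) = Add(146, Mul(-168, Add(74, -3))) = Add(146, Mul(-168, 71)) = Add(146, -11928) = -11782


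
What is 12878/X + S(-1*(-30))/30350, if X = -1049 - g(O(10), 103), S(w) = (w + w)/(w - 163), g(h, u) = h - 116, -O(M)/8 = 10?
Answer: -5198274208/344317715 ≈ -15.097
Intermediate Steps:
O(M) = -80 (O(M) = -8*10 = -80)
g(h, u) = -116 + h
S(w) = 2*w/(-163 + w) (S(w) = (2*w)/(-163 + w) = 2*w/(-163 + w))
X = -853 (X = -1049 - (-116 - 80) = -1049 - 1*(-196) = -1049 + 196 = -853)
12878/X + S(-1*(-30))/30350 = 12878/(-853) + (2*(-1*(-30))/(-163 - 1*(-30)))/30350 = 12878*(-1/853) + (2*30/(-163 + 30))*(1/30350) = -12878/853 + (2*30/(-133))*(1/30350) = -12878/853 + (2*30*(-1/133))*(1/30350) = -12878/853 - 60/133*1/30350 = -12878/853 - 6/403655 = -5198274208/344317715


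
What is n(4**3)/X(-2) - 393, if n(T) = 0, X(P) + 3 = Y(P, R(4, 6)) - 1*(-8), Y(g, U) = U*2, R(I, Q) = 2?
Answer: -393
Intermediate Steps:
Y(g, U) = 2*U
X(P) = 9 (X(P) = -3 + (2*2 - 1*(-8)) = -3 + (4 + 8) = -3 + 12 = 9)
n(4**3)/X(-2) - 393 = 0/9 - 393 = 0*(1/9) - 393 = 0 - 393 = -393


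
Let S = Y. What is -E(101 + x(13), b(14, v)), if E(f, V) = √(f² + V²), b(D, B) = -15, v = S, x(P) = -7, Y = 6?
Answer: -√9061 ≈ -95.189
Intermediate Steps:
S = 6
v = 6
E(f, V) = √(V² + f²)
-E(101 + x(13), b(14, v)) = -√((-15)² + (101 - 7)²) = -√(225 + 94²) = -√(225 + 8836) = -√9061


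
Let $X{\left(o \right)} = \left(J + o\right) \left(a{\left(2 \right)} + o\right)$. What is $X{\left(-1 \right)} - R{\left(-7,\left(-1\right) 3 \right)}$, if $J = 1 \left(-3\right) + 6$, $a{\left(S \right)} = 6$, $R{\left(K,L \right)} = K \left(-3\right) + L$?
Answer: $-8$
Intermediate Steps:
$R{\left(K,L \right)} = L - 3 K$ ($R{\left(K,L \right)} = - 3 K + L = L - 3 K$)
$J = 3$ ($J = -3 + 6 = 3$)
$X{\left(o \right)} = \left(3 + o\right) \left(6 + o\right)$
$X{\left(-1 \right)} - R{\left(-7,\left(-1\right) 3 \right)} = \left(18 + \left(-1\right)^{2} + 9 \left(-1\right)\right) - \left(\left(-1\right) 3 - -21\right) = \left(18 + 1 - 9\right) - \left(-3 + 21\right) = 10 - 18 = -8$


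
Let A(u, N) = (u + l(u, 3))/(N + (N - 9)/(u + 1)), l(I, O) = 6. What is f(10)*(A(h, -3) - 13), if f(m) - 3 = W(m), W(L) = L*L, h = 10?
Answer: -78383/45 ≈ -1741.8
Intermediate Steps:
W(L) = L²
f(m) = 3 + m²
A(u, N) = (6 + u)/(N + (-9 + N)/(1 + u)) (A(u, N) = (u + 6)/(N + (N - 9)/(u + 1)) = (6 + u)/(N + (-9 + N)/(1 + u)))
f(10)*(A(h, -3) - 13) = (3 + 10²)*((6 + 10² + 7*10)/(-9 + 2*(-3) - 3*10) - 13) = (3 + 100)*((6 + 100 + 70)/(-9 - 6 - 30) - 13) = 103*(176/(-45) - 13) = 103*(-1/45*176 - 13) = 103*(-176/45 - 13) = 103*(-761/45) = -78383/45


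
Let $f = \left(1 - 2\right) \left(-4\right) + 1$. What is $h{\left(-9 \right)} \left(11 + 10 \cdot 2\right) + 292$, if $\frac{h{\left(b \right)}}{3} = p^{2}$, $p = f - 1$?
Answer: $1780$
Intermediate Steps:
$f = 5$ ($f = \left(1 - 2\right) \left(-4\right) + 1 = \left(-1\right) \left(-4\right) + 1 = 4 + 1 = 5$)
$p = 4$ ($p = 5 - 1 = 4$)
$h{\left(b \right)} = 48$ ($h{\left(b \right)} = 3 \cdot 4^{2} = 3 \cdot 16 = 48$)
$h{\left(-9 \right)} \left(11 + 10 \cdot 2\right) + 292 = 48 \left(11 + 10 \cdot 2\right) + 292 = 48 \left(11 + 20\right) + 292 = 48 \cdot 31 + 292 = 1488 + 292 = 1780$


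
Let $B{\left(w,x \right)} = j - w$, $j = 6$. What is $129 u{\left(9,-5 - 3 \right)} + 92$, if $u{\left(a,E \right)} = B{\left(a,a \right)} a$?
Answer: $-3391$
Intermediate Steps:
$B{\left(w,x \right)} = 6 - w$
$u{\left(a,E \right)} = a \left(6 - a\right)$ ($u{\left(a,E \right)} = \left(6 - a\right) a = a \left(6 - a\right)$)
$129 u{\left(9,-5 - 3 \right)} + 92 = 129 \cdot 9 \left(6 - 9\right) + 92 = 129 \cdot 9 \left(-3\right) + 92 = 129 \left(-27\right) + 92 = -3483 + 92 = -3391$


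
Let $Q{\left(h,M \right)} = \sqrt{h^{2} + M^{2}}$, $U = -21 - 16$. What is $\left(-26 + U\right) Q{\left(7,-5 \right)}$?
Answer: $- 63 \sqrt{74} \approx -541.95$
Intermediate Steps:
$U = -37$ ($U = -21 - 16 = -37$)
$Q{\left(h,M \right)} = \sqrt{M^{2} + h^{2}}$
$\left(-26 + U\right) Q{\left(7,-5 \right)} = \left(-26 - 37\right) \sqrt{\left(-5\right)^{2} + 7^{2}} = - 63 \sqrt{25 + 49} = - 63 \sqrt{74}$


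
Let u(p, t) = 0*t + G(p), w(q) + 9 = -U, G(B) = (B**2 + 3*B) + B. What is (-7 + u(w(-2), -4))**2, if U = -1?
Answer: 625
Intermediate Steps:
G(B) = B**2 + 4*B
w(q) = -8 (w(q) = -9 - 1*(-1) = -9 + 1 = -8)
u(p, t) = p*(4 + p) (u(p, t) = 0*t + p*(4 + p) = 0 + p*(4 + p) = p*(4 + p))
(-7 + u(w(-2), -4))**2 = (-7 - 8*(4 - 8))**2 = (-7 - 8*(-4))**2 = (-7 + 32)**2 = 25**2 = 625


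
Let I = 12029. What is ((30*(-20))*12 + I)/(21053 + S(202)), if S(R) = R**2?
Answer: 4829/61857 ≈ 0.078067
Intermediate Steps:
((30*(-20))*12 + I)/(21053 + S(202)) = ((30*(-20))*12 + 12029)/(21053 + 202**2) = (-600*12 + 12029)/(21053 + 40804) = (-7200 + 12029)/61857 = 4829*(1/61857) = 4829/61857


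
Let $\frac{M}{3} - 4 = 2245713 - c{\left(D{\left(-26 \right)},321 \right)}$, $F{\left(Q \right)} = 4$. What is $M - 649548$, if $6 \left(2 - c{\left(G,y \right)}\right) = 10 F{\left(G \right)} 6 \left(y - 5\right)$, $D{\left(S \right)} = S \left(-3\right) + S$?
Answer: $6125517$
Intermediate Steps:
$D{\left(S \right)} = - 2 S$ ($D{\left(S \right)} = - 3 S + S = - 2 S$)
$c{\left(G,y \right)} = 202 - 40 y$ ($c{\left(G,y \right)} = 2 - \frac{10 \cdot 4 \cdot 6 \left(y - 5\right)}{6} = 2 - \frac{40 \cdot 6 \left(-5 + y\right)}{6} = 2 - \frac{40 \left(-30 + 6 y\right)}{6} = 2 - \frac{-1200 + 240 y}{6} = 2 - \left(-200 + 40 y\right) = 202 - 40 y$)
$M = 6775065$ ($M = 12 + 3 \left(2245713 - \left(202 - 12840\right)\right) = 12 + 3 \left(2245713 - -12638\right) = 12 + 3 \left(2245713 + 12638\right) = 12 + 3 \cdot 2258351 = 12 + 6775053 = 6775065$)
$M - 649548 = 6775065 - 649548 = 6125517$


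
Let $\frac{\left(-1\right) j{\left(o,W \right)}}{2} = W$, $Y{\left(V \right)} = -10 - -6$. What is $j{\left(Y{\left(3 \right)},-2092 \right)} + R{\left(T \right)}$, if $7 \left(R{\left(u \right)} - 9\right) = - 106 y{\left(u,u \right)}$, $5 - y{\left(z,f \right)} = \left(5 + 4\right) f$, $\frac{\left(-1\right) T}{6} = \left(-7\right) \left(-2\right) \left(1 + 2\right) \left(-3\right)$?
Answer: $\frac{750045}{7} \approx 1.0715 \cdot 10^{5}$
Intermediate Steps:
$Y{\left(V \right)} = -4$ ($Y{\left(V \right)} = -10 + 6 = -4$)
$j{\left(o,W \right)} = - 2 W$
$T = 756$ ($T = - 6 \left(-7\right) \left(-2\right) \left(1 + 2\right) \left(-3\right) = - 6 \cdot 14 \cdot 3 \left(-3\right) = - 6 \cdot 14 \left(-9\right) = \left(-6\right) \left(-126\right) = 756$)
$y{\left(z,f \right)} = 5 - 9 f$ ($y{\left(z,f \right)} = 5 - \left(5 + 4\right) f = 5 - 9 f$)
$R{\left(u \right)} = - \frac{467}{7} + \frac{954 u}{7}$ ($R{\left(u \right)} = 9 + \frac{\left(-106\right) \left(5 - 9 u\right)}{7} = 9 + \frac{-530 + 954 u}{7} = 9 + \left(- \frac{530}{7} + \frac{954 u}{7}\right) = - \frac{467}{7} + \frac{954 u}{7}$)
$j{\left(Y{\left(3 \right)},-2092 \right)} + R{\left(T \right)} = \left(-2\right) \left(-2092\right) + \left(- \frac{467}{7} + \frac{954}{7} \cdot 756\right) = 4184 + \left(- \frac{467}{7} + 103032\right) = 4184 + \frac{720757}{7} = \frac{750045}{7}$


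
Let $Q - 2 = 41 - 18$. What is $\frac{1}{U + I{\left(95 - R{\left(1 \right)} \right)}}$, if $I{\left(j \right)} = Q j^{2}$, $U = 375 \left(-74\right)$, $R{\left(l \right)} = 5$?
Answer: $\frac{1}{174750} \approx 5.7225 \cdot 10^{-6}$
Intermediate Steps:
$Q = 25$ ($Q = 2 + \left(41 - 18\right) = 2 + 23 = 25$)
$U = -27750$
$I{\left(j \right)} = 25 j^{2}$
$\frac{1}{U + I{\left(95 - R{\left(1 \right)} \right)}} = \frac{1}{-27750 + 25 \left(95 - 5\right)^{2}} = \frac{1}{-27750 + 25 \cdot 90^{2}} = \frac{1}{-27750 + 25 \cdot 8100} = \frac{1}{-27750 + 202500} = \frac{1}{174750}$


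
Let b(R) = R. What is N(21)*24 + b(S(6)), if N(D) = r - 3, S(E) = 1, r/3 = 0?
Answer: -71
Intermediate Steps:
r = 0 (r = 3*0 = 0)
N(D) = -3 (N(D) = 0 - 3 = -3)
N(21)*24 + b(S(6)) = -3*24 + 1 = -72 + 1 = -71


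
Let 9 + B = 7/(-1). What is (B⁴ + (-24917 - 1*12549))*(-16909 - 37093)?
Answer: -1515836140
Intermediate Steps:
B = -16 (B = -9 + 7/(-1) = -9 + 7*(-1) = -9 - 7 = -16)
(B⁴ + (-24917 - 1*12549))*(-16909 - 37093) = ((-16)⁴ + (-24917 - 1*12549))*(-16909 - 37093) = (65536 + (-24917 - 12549))*(-54002) = (65536 - 37466)*(-54002) = 28070*(-54002) = -1515836140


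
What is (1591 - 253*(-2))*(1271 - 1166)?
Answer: 220185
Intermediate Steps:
(1591 - 253*(-2))*(1271 - 1166) = (1591 + 506)*105 = 2097*105 = 220185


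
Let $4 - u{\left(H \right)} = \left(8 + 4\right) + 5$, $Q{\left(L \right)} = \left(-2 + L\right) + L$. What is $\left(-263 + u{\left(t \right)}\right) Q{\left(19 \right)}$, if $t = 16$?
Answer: $-9936$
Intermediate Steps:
$Q{\left(L \right)} = -2 + 2 L$
$u{\left(H \right)} = -13$ ($u{\left(H \right)} = 4 - \left(\left(8 + 4\right) + 5\right) = 4 - \left(12 + 5\right) = 4 - 17 = -13$)
$\left(-263 + u{\left(t \right)}\right) Q{\left(19 \right)} = \left(-263 - 13\right) \left(-2 + 2 \cdot 19\right) = - 276 \left(-2 + 38\right) = \left(-276\right) 36 = -9936$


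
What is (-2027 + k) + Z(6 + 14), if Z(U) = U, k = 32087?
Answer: 30080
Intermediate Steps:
(-2027 + k) + Z(6 + 14) = (-2027 + 32087) + (6 + 14) = 30060 + 20 = 30080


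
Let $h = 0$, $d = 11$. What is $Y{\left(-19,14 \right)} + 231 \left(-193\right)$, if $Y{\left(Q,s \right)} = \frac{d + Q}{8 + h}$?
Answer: $-44584$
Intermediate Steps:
$Y{\left(Q,s \right)} = \frac{11}{8} + \frac{Q}{8}$ ($Y{\left(Q,s \right)} = \frac{11 + Q}{8 + 0} = \frac{11 + Q}{8} = \left(11 + Q\right) \frac{1}{8} = \frac{11}{8} + \frac{Q}{8}$)
$Y{\left(-19,14 \right)} + 231 \left(-193\right) = \left(\frac{11}{8} + \frac{1}{8} \left(-19\right)\right) + 231 \left(-193\right) = \left(\frac{11}{8} - \frac{19}{8}\right) - 44583 = -1 - 44583 = -44584$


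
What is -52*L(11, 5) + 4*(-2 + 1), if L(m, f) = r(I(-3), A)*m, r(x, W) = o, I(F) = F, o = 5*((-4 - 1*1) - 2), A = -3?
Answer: 20016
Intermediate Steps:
o = -35 (o = 5*((-4 - 1) - 2) = 5*(-5 - 2) = 5*(-7) = -35)
r(x, W) = -35
L(m, f) = -35*m
-52*L(11, 5) + 4*(-2 + 1) = -(-1820)*11 + 4*(-2 + 1) = -52*(-385) + 4*(-1) = 20020 - 4 = 20016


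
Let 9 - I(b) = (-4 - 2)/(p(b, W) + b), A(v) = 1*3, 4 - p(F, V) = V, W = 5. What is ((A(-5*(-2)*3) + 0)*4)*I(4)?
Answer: 132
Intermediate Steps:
p(F, V) = 4 - V
A(v) = 3
I(b) = 9 + 6/(-1 + b) (I(b) = 9 - (-4 - 2)/((4 - 1*5) + b) = 9 - (-6)/((4 - 5) + b) = 9 - (-6)/(-1 + b) = 9 + 6/(-1 + b))
((A(-5*(-2)*3) + 0)*4)*I(4) = ((3 + 0)*4)*(3*(-1 + 3*4)/(-1 + 4)) = (3*4)*(3*(-1 + 12)/3) = 12*(3*(⅓)*11) = 12*11 = 132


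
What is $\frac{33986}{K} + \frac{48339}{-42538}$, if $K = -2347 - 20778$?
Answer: $- \frac{2563535843}{983691250} \approx -2.606$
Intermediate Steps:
$K = -23125$ ($K = -2347 - 20778 = -23125$)
$\frac{33986}{K} + \frac{48339}{-42538} = \frac{33986}{-23125} + \frac{48339}{-42538} = 33986 \left(- \frac{1}{23125}\right) + 48339 \left(- \frac{1}{42538}\right) = - \frac{33986}{23125} - \frac{48339}{42538} = - \frac{2563535843}{983691250}$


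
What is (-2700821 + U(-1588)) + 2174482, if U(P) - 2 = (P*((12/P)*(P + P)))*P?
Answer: 59995519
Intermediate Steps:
U(P) = 2 + 24*P² (U(P) = 2 + (P*((12/P)*(P + P)))*P = 2 + (P*((12/P)*(2*P)))*P = 2 + (P*24)*P = 2 + (24*P)*P = 2 + 24*P²)
(-2700821 + U(-1588)) + 2174482 = (-2700821 + (2 + 24*(-1588)²)) + 2174482 = (-2700821 + (2 + 24*2521744)) + 2174482 = (-2700821 + (2 + 60521856)) + 2174482 = (-2700821 + 60521858) + 2174482 = 57821037 + 2174482 = 59995519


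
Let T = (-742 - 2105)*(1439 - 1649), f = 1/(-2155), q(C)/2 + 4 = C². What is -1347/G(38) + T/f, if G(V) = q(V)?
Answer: -1236873456449/960 ≈ -1.2884e+9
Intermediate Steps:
q(C) = -8 + 2*C²
G(V) = -8 + 2*V²
f = -1/2155 ≈ -0.00046404
T = 597870 (T = -2847*(-210) = 597870)
-1347/G(38) + T/f = -1347/(-8 + 2*38²) + 597870/(-1/2155) = -1347/(-8 + 2*1444) + 597870*(-2155) = -1347/(-8 + 2888) - 1288409850 = -1347/2880 - 1288409850 = -1347*1/2880 - 1288409850 = -449/960 - 1288409850 = -1236873456449/960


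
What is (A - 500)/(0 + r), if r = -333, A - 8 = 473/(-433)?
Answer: 213509/144189 ≈ 1.4808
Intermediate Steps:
A = 2991/433 (A = 8 + 473/(-433) = 8 + 473*(-1/433) = 8 - 473/433 = 2991/433 ≈ 6.9076)
(A - 500)/(0 + r) = (2991/433 - 500)/(0 - 333) = -213509/433/(-333) = -213509/433*(-1/333) = 213509/144189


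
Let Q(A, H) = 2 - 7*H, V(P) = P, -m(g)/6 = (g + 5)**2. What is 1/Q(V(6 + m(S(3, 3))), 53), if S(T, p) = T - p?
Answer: -1/369 ≈ -0.0027100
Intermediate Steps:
m(g) = -6*(5 + g)**2 (m(g) = -6*(g + 5)**2 = -6*(5 + g)**2)
1/Q(V(6 + m(S(3, 3))), 53) = 1/(2 - 7*53) = 1/(2 - 371) = 1/(-369) = -1/369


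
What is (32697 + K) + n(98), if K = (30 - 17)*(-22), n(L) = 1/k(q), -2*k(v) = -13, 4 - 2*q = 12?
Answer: 421345/13 ≈ 32411.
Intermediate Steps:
q = -4 (q = 2 - 1/2*12 = 2 - 6 = -4)
k(v) = 13/2 (k(v) = -1/2*(-13) = 13/2)
n(L) = 2/13 (n(L) = 1/(13/2) = 2/13)
K = -286 (K = 13*(-22) = -286)
(32697 + K) + n(98) = (32697 - 286) + 2/13 = 32411 + 2/13 = 421345/13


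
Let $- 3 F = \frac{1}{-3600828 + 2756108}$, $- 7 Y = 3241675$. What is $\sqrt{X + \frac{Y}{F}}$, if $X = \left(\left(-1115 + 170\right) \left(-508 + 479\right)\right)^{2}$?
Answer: $\frac{5 i \sqrt{2298706446351}}{7} \approx 1.083 \cdot 10^{6} i$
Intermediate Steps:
$Y = - \frac{3241675}{7}$ ($Y = \left(- \frac{1}{7}\right) 3241675 = - \frac{3241675}{7} \approx -4.631 \cdot 10^{5}$)
$F = \frac{1}{2534160}$ ($F = - \frac{1}{3 \left(-3600828 + 2756108\right)} = - \frac{1}{3 \left(-844720\right)} = \left(- \frac{1}{3}\right) \left(- \frac{1}{844720}\right) = \frac{1}{2534160} \approx 3.9461 \cdot 10^{-7}$)
$X = 751034025$ ($X = \left(\left(-945\right) \left(-29\right)\right)^{2} = 27405^{2} = 751034025$)
$\sqrt{X + \frac{Y}{F}} = \sqrt{751034025 - \frac{3241675 \frac{1}{\frac{1}{2534160}}}{7}} = \sqrt{751034025 - \frac{8214923118000}{7}} = \sqrt{- \frac{8209665879825}{7}} = \frac{5 i \sqrt{2298706446351}}{7}$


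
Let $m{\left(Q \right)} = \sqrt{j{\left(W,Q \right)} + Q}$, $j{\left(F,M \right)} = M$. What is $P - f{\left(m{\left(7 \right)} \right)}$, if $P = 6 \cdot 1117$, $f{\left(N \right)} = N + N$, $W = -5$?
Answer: $6702 - 2 \sqrt{14} \approx 6694.5$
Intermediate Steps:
$m{\left(Q \right)} = \sqrt{2} \sqrt{Q}$ ($m{\left(Q \right)} = \sqrt{Q + Q} = \sqrt{2 Q} = \sqrt{2} \sqrt{Q}$)
$f{\left(N \right)} = 2 N$
$P = 6702$
$P - f{\left(m{\left(7 \right)} \right)} = 6702 - 2 \sqrt{2} \sqrt{7} = 6702 - 2 \sqrt{14}$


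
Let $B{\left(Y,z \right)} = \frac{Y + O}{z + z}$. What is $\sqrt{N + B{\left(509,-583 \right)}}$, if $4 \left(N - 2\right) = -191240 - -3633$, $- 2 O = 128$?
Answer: $\frac{i \sqrt{63763355381}}{1166} \approx 216.56 i$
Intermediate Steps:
$O = -64$ ($O = \left(- \frac{1}{2}\right) 128 = -64$)
$N = - \frac{187599}{4}$ ($N = 2 + \frac{-191240 - -3633}{4} = 2 + \frac{-191240 + 3633}{4} = 2 + \frac{1}{4} \left(-187607\right) = 2 - \frac{187607}{4} = - \frac{187599}{4} \approx -46900.0$)
$B{\left(Y,z \right)} = \frac{-64 + Y}{2 z}$ ($B{\left(Y,z \right)} = \frac{Y - 64}{z + z} = \frac{-64 + Y}{2 z}$)
$\sqrt{N + B{\left(509,-583 \right)}} = \sqrt{- \frac{187599}{4} + \frac{-64 + 509}{2 \left(-583\right)}} = \sqrt{- \frac{187599}{4} + \frac{1}{2} \left(- \frac{1}{583}\right) 445} = \sqrt{- \frac{187599}{4} - \frac{445}{1166}} = \sqrt{- \frac{109371107}{2332}} = \frac{i \sqrt{63763355381}}{1166}$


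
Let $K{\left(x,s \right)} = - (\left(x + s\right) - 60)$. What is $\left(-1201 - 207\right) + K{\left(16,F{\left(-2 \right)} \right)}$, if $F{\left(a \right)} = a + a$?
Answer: $-1360$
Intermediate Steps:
$F{\left(a \right)} = 2 a$
$K{\left(x,s \right)} = 60 - s - x$ ($K{\left(x,s \right)} = - (\left(s + x\right) - 60) = - (-60 + s + x) = 60 - s - x$)
$\left(-1201 - 207\right) + K{\left(16,F{\left(-2 \right)} \right)} = \left(-1201 - 207\right) - \left(-44 - 4\right) = -1408 - -48 = -1408 + \left(60 + 4 - 16\right) = -1408 + 48 = -1360$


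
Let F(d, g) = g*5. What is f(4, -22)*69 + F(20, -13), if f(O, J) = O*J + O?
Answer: -5861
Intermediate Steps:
F(d, g) = 5*g
f(O, J) = O + J*O (f(O, J) = J*O + O = O + J*O)
f(4, -22)*69 + F(20, -13) = (4*(1 - 22))*69 + 5*(-13) = (4*(-21))*69 - 65 = -84*69 - 65 = -5796 - 65 = -5861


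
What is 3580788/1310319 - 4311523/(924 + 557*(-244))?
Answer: 2044273197743/58957366632 ≈ 34.674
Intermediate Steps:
3580788/1310319 - 4311523/(924 + 557*(-244)) = 3580788*(1/1310319) - 4311523/(924 - 135908) = 1193596/436773 - 4311523/(-134984) = 1193596/436773 - 4311523*(-1/134984) = 1193596/436773 + 4311523/134984 = 2044273197743/58957366632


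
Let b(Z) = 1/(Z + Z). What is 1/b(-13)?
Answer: -26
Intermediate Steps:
b(Z) = 1/(2*Z)
1/b(-13) = 1/((1/2)/(-13)) = 1/((1/2)*(-1/13)) = 1/(-1/26) = -26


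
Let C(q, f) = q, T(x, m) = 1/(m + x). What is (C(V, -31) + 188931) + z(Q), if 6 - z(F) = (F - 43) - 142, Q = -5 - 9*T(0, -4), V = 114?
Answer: 756955/4 ≈ 1.8924e+5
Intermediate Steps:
Q = -11/4 (Q = -5 - 9/(-4 + 0) = -5 - 9/(-4) = -5 - 9*(-¼) = -5 + 9/4 = -11/4 ≈ -2.7500)
z(F) = 191 - F (z(F) = 6 - ((F - 43) - 142) = 6 - ((-43 + F) - 142) = 6 - (-185 + F) = 6 + (185 - F) = 191 - F)
(C(V, -31) + 188931) + z(Q) = (114 + 188931) + (191 - 1*(-11/4)) = 189045 + (191 + 11/4) = 189045 + 775/4 = 756955/4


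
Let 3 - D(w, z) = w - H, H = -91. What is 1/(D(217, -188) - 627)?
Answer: -1/932 ≈ -0.0010730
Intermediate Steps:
D(w, z) = -88 - w (D(w, z) = 3 - (w - 1*(-91)) = 3 - (w + 91) = 3 - (91 + w) = 3 + (-91 - w) = -88 - w)
1/(D(217, -188) - 627) = 1/((-88 - 1*217) - 627) = 1/((-88 - 217) - 627) = 1/(-305 - 627) = 1/(-932) = -1/932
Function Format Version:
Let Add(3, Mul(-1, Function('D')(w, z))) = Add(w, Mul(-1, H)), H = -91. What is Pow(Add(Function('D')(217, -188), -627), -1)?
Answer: Rational(-1, 932) ≈ -0.0010730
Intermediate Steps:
Function('D')(w, z) = Add(-88, Mul(-1, w)) (Function('D')(w, z) = Add(3, Mul(-1, Add(w, Mul(-1, -91)))) = Add(3, Mul(-1, Add(w, 91))) = Add(3, Mul(-1, Add(91, w))) = Add(3, Add(-91, Mul(-1, w))) = Add(-88, Mul(-1, w)))
Pow(Add(Function('D')(217, -188), -627), -1) = Pow(Add(Add(-88, Mul(-1, 217)), -627), -1) = Pow(Add(Add(-88, -217), -627), -1) = Pow(Add(-305, -627), -1) = Pow(-932, -1) = Rational(-1, 932)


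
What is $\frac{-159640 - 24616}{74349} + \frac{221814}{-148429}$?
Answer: $- \frac{43840582910}{11035547721} \approx -3.9727$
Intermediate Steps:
$\frac{-159640 - 24616}{74349} + \frac{221814}{-148429} = \left(-184256\right) \frac{1}{74349} + 221814 \left(- \frac{1}{148429}\right) = - \frac{184256}{74349} - \frac{221814}{148429} = - \frac{43840582910}{11035547721}$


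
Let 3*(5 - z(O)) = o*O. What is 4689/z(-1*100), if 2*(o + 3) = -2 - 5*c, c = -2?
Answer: 14067/115 ≈ 122.32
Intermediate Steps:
o = 1 (o = -3 + (-2 - 5*(-2))/2 = -3 + (-2 + 10)/2 = -3 + (½)*8 = -3 + 4 = 1)
z(O) = 5 - O/3
4689/z(-1*100) = 4689/(5 - (-1)*100/3) = 4689/(5 - ⅓*(-100)) = 4689/(5 + 100/3) = 4689/(115/3) = 4689*(3/115) = 14067/115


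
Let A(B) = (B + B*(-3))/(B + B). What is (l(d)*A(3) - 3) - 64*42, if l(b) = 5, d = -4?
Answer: -2696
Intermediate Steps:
A(B) = -1 (A(B) = (B - 3*B)/((2*B)) = (-2*B)*(1/(2*B)) = -1)
(l(d)*A(3) - 3) - 64*42 = (5*(-1) - 3) - 64*42 = (-5 - 3) - 2688 = -8 - 2688 = -2696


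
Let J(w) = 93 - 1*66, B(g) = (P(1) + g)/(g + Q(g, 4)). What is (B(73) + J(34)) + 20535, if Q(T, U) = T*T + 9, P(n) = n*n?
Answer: 111261056/5411 ≈ 20562.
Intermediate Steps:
P(n) = n**2
Q(T, U) = 9 + T**2 (Q(T, U) = T**2 + 9 = 9 + T**2)
B(g) = (1 + g)/(9 + g + g**2) (B(g) = (1**2 + g)/(g + (9 + g**2)) = (1 + g)/(9 + g + g**2))
J(w) = 27 (J(w) = 93 - 66 = 27)
(B(73) + J(34)) + 20535 = ((1 + 73)/(9 + 73 + 73**2) + 27) + 20535 = (74/(9 + 73 + 5329) + 27) + 20535 = (74/5411 + 27) + 20535 = 146171/5411 + 20535 = 111261056/5411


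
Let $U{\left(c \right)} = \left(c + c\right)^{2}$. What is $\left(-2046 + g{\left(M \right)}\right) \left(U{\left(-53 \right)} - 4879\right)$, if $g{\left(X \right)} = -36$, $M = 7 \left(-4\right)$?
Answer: $-13235274$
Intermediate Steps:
$U{\left(c \right)} = 4 c^{2}$ ($U{\left(c \right)} = \left(2 c\right)^{2} = 4 c^{2}$)
$M = -28$
$\left(-2046 + g{\left(M \right)}\right) \left(U{\left(-53 \right)} - 4879\right) = \left(-2046 - 36\right) \left(4 \left(-53\right)^{2} - 4879\right) = - 2082 \left(4 \cdot 2809 - 4879\right) = - 2082 \left(11236 - 4879\right) = \left(-2082\right) 6357 = -13235274$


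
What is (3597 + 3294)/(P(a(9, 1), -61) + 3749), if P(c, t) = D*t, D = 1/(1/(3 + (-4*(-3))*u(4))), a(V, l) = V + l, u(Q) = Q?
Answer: 6891/638 ≈ 10.801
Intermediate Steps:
D = 51 (D = 1/(1/(3 - 4*(-3)*4)) = 1/(1/(3 + 12*4)) = 1/(1/(3 + 48)) = 1/(1/51) = 51)
P(c, t) = 51*t
(3597 + 3294)/(P(a(9, 1), -61) + 3749) = (3597 + 3294)/(51*(-61) + 3749) = 6891/(-3111 + 3749) = 6891/638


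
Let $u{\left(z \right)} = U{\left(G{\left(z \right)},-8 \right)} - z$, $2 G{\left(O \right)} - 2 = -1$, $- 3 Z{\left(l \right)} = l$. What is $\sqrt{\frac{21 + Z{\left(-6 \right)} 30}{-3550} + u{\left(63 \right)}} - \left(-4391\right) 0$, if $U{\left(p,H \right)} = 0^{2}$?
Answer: $\frac{3 i \sqrt{3529978}}{710} \approx 7.9387 i$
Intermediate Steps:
$Z{\left(l \right)} = - \frac{l}{3}$
$G{\left(O \right)} = \frac{1}{2}$ ($G{\left(O \right)} = 1 + \frac{1}{2} \left(-1\right) = 1 - \frac{1}{2} = \frac{1}{2}$)
$U{\left(p,H \right)} = 0$
$u{\left(z \right)} = - z$ ($u{\left(z \right)} = 0 - z = - z$)
$\sqrt{\frac{21 + Z{\left(-6 \right)} 30}{-3550} + u{\left(63 \right)}} - \left(-4391\right) 0 = \sqrt{\frac{21 + \left(- \frac{1}{3}\right) \left(-6\right) 30}{-3550} - 63} - \left(-4391\right) 0 = \sqrt{\left(21 + 2 \cdot 30\right) \left(- \frac{1}{3550}\right) - 63} - 0 = \sqrt{\left(21 + 60\right) \left(- \frac{1}{3550}\right) - 63} + 0 = \sqrt{81 \left(- \frac{1}{3550}\right) - 63} + 0 = \sqrt{- \frac{81}{3550} - 63} + 0 = \sqrt{- \frac{223731}{3550}} + 0 = \frac{3 i \sqrt{3529978}}{710} + 0 = \frac{3 i \sqrt{3529978}}{710}$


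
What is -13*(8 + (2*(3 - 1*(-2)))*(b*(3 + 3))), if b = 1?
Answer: -884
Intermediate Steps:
-13*(8 + (2*(3 - 1*(-2)))*(b*(3 + 3))) = -13*(8 + (2*(3 - 1*(-2)))*(1*(3 + 3))) = -13*(8 + (2*(3 + 2))*(1*6)) = -13*(8 + (2*5)*6) = -13*(8 + 10*6) = -13*(8 + 60) = -13*68 = -884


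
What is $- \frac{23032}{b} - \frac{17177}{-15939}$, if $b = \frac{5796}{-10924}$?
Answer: $\frac{4297649}{99} \approx 43411.0$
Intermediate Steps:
$b = - \frac{1449}{2731}$ ($b = 5796 \left(- \frac{1}{10924}\right) = - \frac{1449}{2731} \approx -0.53057$)
$- \frac{23032}{b} - \frac{17177}{-15939} = - \frac{23032}{- \frac{1449}{2731}} - \frac{17177}{-15939} = \left(-23032\right) \left(- \frac{2731}{1449}\right) - - \frac{17177}{15939} = \frac{62900392}{1449} + \frac{17177}{15939} = \frac{4297649}{99}$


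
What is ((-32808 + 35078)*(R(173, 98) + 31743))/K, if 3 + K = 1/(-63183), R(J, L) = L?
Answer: -26863579293/1115 ≈ -2.4093e+7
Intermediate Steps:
K = -189550/63183 (K = -3 + 1/(-63183) = -3 - 1/63183 = -189550/63183 ≈ -3.0000)
((-32808 + 35078)*(R(173, 98) + 31743))/K = ((-32808 + 35078)*(98 + 31743))/(-189550/63183) = (2270*31841)*(-63183/189550) = 72279070*(-63183/189550) = -26863579293/1115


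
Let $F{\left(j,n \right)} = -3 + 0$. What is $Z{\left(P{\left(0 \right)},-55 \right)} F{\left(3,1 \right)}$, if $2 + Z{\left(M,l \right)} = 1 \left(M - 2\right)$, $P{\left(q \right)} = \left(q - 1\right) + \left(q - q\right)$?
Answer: $15$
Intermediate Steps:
$P{\left(q \right)} = -1 + q$ ($P{\left(q \right)} = \left(-1 + q\right) + 0 = -1 + q$)
$F{\left(j,n \right)} = -3$
$Z{\left(M,l \right)} = -4 + M$ ($Z{\left(M,l \right)} = -2 + 1 \left(M - 2\right) = -2 + 1 \left(-2 + M\right) = -2 + \left(-2 + M\right) = -4 + M$)
$Z{\left(P{\left(0 \right)},-55 \right)} F{\left(3,1 \right)} = \left(-4 + \left(-1 + 0\right)\right) \left(-3\right) = \left(-4 - 1\right) \left(-3\right) = \left(-5\right) \left(-3\right) = 15$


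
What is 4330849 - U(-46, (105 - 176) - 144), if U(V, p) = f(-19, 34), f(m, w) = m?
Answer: 4330868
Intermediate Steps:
U(V, p) = -19
4330849 - U(-46, (105 - 176) - 144) = 4330849 - 1*(-19) = 4330849 + 19 = 4330868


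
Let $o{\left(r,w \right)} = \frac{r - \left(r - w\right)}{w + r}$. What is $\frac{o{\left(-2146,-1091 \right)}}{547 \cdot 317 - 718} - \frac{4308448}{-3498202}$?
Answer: $\frac{1204145044328119}{977692182161097} \approx 1.2316$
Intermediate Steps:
$o{\left(r,w \right)} = \frac{w}{r + w}$
$\frac{o{\left(-2146,-1091 \right)}}{547 \cdot 317 - 718} - \frac{4308448}{-3498202} = \frac{\left(-1091\right) \frac{1}{-2146 - 1091}}{547 \cdot 317 - 718} - \frac{4308448}{-3498202} = \frac{\left(-1091\right) \frac{1}{-3237}}{173399 - 718} - - \frac{2154224}{1749101} = \frac{\left(-1091\right) \left(- \frac{1}{3237}\right)}{172681} + \frac{2154224}{1749101} = \frac{1091}{3237} \cdot \frac{1}{172681} + \frac{2154224}{1749101} = \frac{1091}{558968397} + \frac{2154224}{1749101} = \frac{1204145044328119}{977692182161097}$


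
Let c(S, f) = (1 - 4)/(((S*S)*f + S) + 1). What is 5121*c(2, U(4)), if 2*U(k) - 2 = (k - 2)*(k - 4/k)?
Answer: -15363/19 ≈ -808.58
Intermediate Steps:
U(k) = 1 + (-2 + k)*(k - 4/k)/2 (U(k) = 1 + ((k - 2)*(k - 4/k))/2 = 1 + ((-2 + k)*(k - 4/k))/2 = 1 + (-2 + k)*(k - 4/k)/2)
c(S, f) = -3/(1 + S + f*S²) (c(S, f) = -3/((S²*f + S) + 1) = -3/((f*S² + S) + 1) = -3/((S + f*S²) + 1) = -3/(1 + S + f*S²))
5121*c(2, U(4)) = 5121*(-3/(1 + 2 + (-1 + (½)*4² - 1*4 + 4/4)*2²)) = 5121*(-3/(1 + 2 + (-1 + (½)*16 - 4 + 4*(¼))*4)) = 5121*(-3/(1 + 2 + (-1 + 8 - 4 + 1)*4)) = 5121*(-3/(1 + 2 + 4*4)) = 5121*(-3/(1 + 2 + 16)) = 5121*(-3/19) = -15363/19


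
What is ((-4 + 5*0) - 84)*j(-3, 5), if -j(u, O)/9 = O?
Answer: 3960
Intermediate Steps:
j(u, O) = -9*O
((-4 + 5*0) - 84)*j(-3, 5) = ((-4 + 5*0) - 84)*(-9*5) = ((-4 + 0) - 84)*(-45) = (-4 - 84)*(-45) = -88*(-45) = 3960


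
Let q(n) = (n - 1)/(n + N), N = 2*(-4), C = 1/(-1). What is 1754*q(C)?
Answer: 3508/9 ≈ 389.78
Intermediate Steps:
C = -1
N = -8
q(n) = (-1 + n)/(-8 + n) (q(n) = (n - 1)/(n - 8) = (-1 + n)/(-8 + n))
1754*q(C) = 1754*((-1 - 1)/(-8 - 1)) = 1754*(-2/(-9)) = 1754*(-⅑*(-2)) = 1754*(2/9) = 3508/9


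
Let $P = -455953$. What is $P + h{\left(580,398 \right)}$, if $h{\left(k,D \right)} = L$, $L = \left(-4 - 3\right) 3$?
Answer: $-455974$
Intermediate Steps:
$L = -21$ ($L = \left(-7\right) 3 = -21$)
$h{\left(k,D \right)} = -21$
$P + h{\left(580,398 \right)} = -455953 - 21 = -455974$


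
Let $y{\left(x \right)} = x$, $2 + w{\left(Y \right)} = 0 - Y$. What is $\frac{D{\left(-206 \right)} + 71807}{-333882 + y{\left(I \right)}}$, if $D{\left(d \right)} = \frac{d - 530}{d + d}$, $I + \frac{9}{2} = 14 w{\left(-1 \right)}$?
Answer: $- \frac{14792610}{68783503} \approx -0.21506$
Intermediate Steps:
$w{\left(Y \right)} = -2 - Y$ ($w{\left(Y \right)} = -2 + \left(0 - Y\right) = -2 - Y$)
$I = - \frac{37}{2}$ ($I = - \frac{9}{2} + 14 \left(-2 - -1\right) = - \frac{9}{2} + 14 \left(-2 + 1\right) = - \frac{9}{2} + 14 \left(-1\right) = - \frac{9}{2} - 14 = - \frac{37}{2} \approx -18.5$)
$D{\left(d \right)} = \frac{-530 + d}{2 d}$
$\frac{D{\left(-206 \right)} + 71807}{-333882 + y{\left(I \right)}} = \frac{\frac{-530 - 206}{2 \left(-206\right)} + 71807}{-333882 - \frac{37}{2}} = \frac{\frac{1}{2} \left(- \frac{1}{206}\right) \left(-736\right) + 71807}{- \frac{667801}{2}} = \left(\frac{184}{103} + 71807\right) \left(- \frac{2}{667801}\right) = \frac{7396305}{103} \left(- \frac{2}{667801}\right) = - \frac{14792610}{68783503}$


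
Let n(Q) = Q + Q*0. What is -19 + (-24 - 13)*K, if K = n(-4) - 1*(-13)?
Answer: -352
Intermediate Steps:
n(Q) = Q (n(Q) = Q + 0 = Q)
K = 9 (K = -4 - 1*(-13) = -4 + 13 = 9)
-19 + (-24 - 13)*K = -19 + (-24 - 13)*9 = -19 - 37*9 = -19 - 333 = -352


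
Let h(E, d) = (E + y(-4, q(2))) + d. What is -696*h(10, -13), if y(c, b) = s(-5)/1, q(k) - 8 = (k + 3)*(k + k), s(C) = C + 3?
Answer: 3480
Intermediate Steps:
s(C) = 3 + C
q(k) = 8 + 2*k*(3 + k) (q(k) = 8 + (k + 3)*(k + k) = 8 + (3 + k)*(2*k) = 8 + 2*k*(3 + k))
y(c, b) = -2 (y(c, b) = (3 - 5)/1 = -2*1 = -2)
h(E, d) = -2 + E + d (h(E, d) = (E - 2) + d = (-2 + E) + d = -2 + E + d)
-696*h(10, -13) = -696*(-2 + 10 - 13) = -696*(-5) = 3480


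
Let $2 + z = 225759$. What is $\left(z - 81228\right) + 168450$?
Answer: $312979$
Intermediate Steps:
$z = 225757$ ($z = -2 + 225759 = 225757$)
$\left(z - 81228\right) + 168450 = \left(225757 - 81228\right) + 168450 = 144529 + 168450 = 312979$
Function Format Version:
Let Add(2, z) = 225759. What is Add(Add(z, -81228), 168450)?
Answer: 312979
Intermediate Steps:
z = 225757 (z = Add(-2, 225759) = 225757)
Add(Add(z, -81228), 168450) = Add(Add(225757, -81228), 168450) = Add(144529, 168450) = 312979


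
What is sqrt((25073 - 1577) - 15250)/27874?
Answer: sqrt(8246)/27874 ≈ 0.0032578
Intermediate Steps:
sqrt((25073 - 1577) - 15250)/27874 = sqrt(23496 - 15250)*(1/27874) = sqrt(8246)*(1/27874) = sqrt(8246)/27874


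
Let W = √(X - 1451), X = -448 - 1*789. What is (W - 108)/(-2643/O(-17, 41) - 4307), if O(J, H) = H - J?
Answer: 6264/252449 - 464*I*√42/252449 ≈ 0.024813 - 0.011912*I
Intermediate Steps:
X = -1237 (X = -448 - 789 = -1237)
W = 8*I*√42 (W = √(-1237 - 1451) = √(-2688) = 8*I*√42 ≈ 51.846*I)
(W - 108)/(-2643/O(-17, 41) - 4307) = (8*I*√42 - 108)/(-2643/(41 - 1*(-17)) - 4307) = (-108 + 8*I*√42)/(-2643/(41 + 17) - 4307) = (-108 + 8*I*√42)/(-2643/58 - 4307) = (-108 + 8*I*√42)/(-252449/58) = (-108 + 8*I*√42)*(-58/252449) = 6264/252449 - 464*I*√42/252449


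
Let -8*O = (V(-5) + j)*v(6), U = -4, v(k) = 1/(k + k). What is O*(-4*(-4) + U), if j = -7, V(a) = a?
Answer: 3/2 ≈ 1.5000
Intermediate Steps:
v(k) = 1/(2*k)
O = ⅛ (O = -(-5 - 7)*(½)/6/8 = -(-3)*(½)*(⅙)/2 = -(-3)/(2*12) = -⅛*(-1) = ⅛ ≈ 0.12500)
O*(-4*(-4) + U) = (-4*(-4) - 4)/8 = (16 - 4)/8 = (⅛)*12 = 3/2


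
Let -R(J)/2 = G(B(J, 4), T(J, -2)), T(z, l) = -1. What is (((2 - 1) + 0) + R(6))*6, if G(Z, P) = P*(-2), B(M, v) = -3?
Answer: -18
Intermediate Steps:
G(Z, P) = -2*P
R(J) = -4 (R(J) = -(-4)*(-1) = -2*2 = -4)
(((2 - 1) + 0) + R(6))*6 = (((2 - 1) + 0) - 4)*6 = ((1 + 0) - 4)*6 = (1 - 4)*6 = -3*6 = -18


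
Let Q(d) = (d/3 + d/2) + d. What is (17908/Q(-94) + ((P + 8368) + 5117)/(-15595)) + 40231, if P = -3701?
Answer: 29411289087/732965 ≈ 40126.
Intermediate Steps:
Q(d) = 11*d/6 (Q(d) = (d*(⅓) + d*(½)) + d = (d/3 + d/2) + d = 5*d/6 + d = 11*d/6)
(17908/Q(-94) + ((P + 8368) + 5117)/(-15595)) + 40231 = (17908/(((11/6)*(-94))) + ((-3701 + 8368) + 5117)/(-15595)) + 40231 = (17908/(-517/3) + (4667 + 5117)*(-1/15595)) + 40231 = (17908*(-3/517) + 9784*(-1/15595)) + 40231 = (-4884/47 - 9784/15595) + 40231 = -76625828/732965 + 40231 = 29411289087/732965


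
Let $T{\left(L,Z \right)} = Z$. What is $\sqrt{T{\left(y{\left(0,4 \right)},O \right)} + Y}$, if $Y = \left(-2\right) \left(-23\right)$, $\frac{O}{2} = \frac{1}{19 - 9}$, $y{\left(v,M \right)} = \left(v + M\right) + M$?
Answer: $\frac{\sqrt{1155}}{5} \approx 6.7971$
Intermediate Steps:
$y{\left(v,M \right)} = v + 2 M$ ($y{\left(v,M \right)} = \left(M + v\right) + M = v + 2 M$)
$O = \frac{1}{5}$ ($O = \frac{2}{19 - 9} = \frac{2}{10} = 2 \cdot \frac{1}{10} = \frac{1}{5} \approx 0.2$)
$Y = 46$
$\sqrt{T{\left(y{\left(0,4 \right)},O \right)} + Y} = \sqrt{\frac{1}{5} + 46} = \sqrt{\frac{231}{5}} = \frac{\sqrt{1155}}{5}$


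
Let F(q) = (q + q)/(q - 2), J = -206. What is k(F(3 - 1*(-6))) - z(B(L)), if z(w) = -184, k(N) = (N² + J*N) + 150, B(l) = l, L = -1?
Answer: -9266/49 ≈ -189.10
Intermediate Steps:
F(q) = 2*q/(-2 + q) (F(q) = (2*q)/(-2 + q) = 2*q/(-2 + q))
k(N) = 150 + N² - 206*N (k(N) = (N² - 206*N) + 150 = 150 + N² - 206*N)
k(F(3 - 1*(-6))) - z(B(L)) = (150 + (2*(3 - 1*(-6))/(-2 + (3 - 1*(-6))))² - 412*(3 - 1*(-6))/(-2 + (3 - 1*(-6)))) - 1*(-184) = (150 + (2*(3 + 6)/(-2 + (3 + 6)))² - 412*(3 + 6)/(-2 + (3 + 6))) + 184 = (150 + (2*9/(-2 + 9))² - 412*9/(-2 + 9)) + 184 = (150 + (2*9/7)² - 412*9/7) + 184 = (150 + (2*9*(⅐))² - 412*9/7) + 184 = (150 + (18/7)² - 206*18/7) + 184 = (150 + 324/49 - 3708/7) + 184 = -18282/49 + 184 = -9266/49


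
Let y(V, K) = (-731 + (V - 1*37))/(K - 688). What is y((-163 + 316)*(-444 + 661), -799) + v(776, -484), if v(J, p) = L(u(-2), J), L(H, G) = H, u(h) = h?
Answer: -35407/1487 ≈ -23.811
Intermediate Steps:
y(V, K) = (-768 + V)/(-688 + K) (y(V, K) = (-731 + (V - 37))/(-688 + K) = (-731 + (-37 + V))/(-688 + K) = (-768 + V)/(-688 + K))
v(J, p) = -2
y((-163 + 316)*(-444 + 661), -799) + v(776, -484) = (-768 + (-163 + 316)*(-444 + 661))/(-688 - 799) - 2 = (-768 + 153*217)/(-1487) - 2 = -(-768 + 33201)/1487 - 2 = -1/1487*32433 - 2 = -32433/1487 - 2 = -35407/1487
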